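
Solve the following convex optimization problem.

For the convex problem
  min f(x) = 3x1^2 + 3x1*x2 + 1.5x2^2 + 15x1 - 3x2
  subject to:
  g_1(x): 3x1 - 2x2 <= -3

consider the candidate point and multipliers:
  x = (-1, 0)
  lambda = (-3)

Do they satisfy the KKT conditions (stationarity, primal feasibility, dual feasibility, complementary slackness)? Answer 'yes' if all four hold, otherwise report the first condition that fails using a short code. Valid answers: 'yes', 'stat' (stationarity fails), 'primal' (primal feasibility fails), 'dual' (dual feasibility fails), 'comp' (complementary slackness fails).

Gradient of f: grad f(x) = Q x + c = (9, -6)
Constraint values g_i(x) = a_i^T x - b_i:
  g_1((-1, 0)) = 0
Stationarity residual: grad f(x) + sum_i lambda_i a_i = (0, 0)
  -> stationarity OK
Primal feasibility (all g_i <= 0): OK
Dual feasibility (all lambda_i >= 0): FAILS
Complementary slackness (lambda_i * g_i(x) = 0 for all i): OK

Verdict: the first failing condition is dual_feasibility -> dual.

dual


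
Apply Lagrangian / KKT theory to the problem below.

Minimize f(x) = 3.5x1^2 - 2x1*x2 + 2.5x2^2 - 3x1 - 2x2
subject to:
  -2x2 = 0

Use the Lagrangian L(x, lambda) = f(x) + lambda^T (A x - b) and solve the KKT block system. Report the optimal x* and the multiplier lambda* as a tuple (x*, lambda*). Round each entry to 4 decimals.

Form the Lagrangian:
  L(x, lambda) = (1/2) x^T Q x + c^T x + lambda^T (A x - b)
Stationarity (grad_x L = 0): Q x + c + A^T lambda = 0.
Primal feasibility: A x = b.

This gives the KKT block system:
  [ Q   A^T ] [ x     ]   [-c ]
  [ A    0  ] [ lambda ] = [ b ]

Solving the linear system:
  x*      = (0.4286, 0)
  lambda* = (-1.4286)
  f(x*)   = -0.6429

x* = (0.4286, 0), lambda* = (-1.4286)


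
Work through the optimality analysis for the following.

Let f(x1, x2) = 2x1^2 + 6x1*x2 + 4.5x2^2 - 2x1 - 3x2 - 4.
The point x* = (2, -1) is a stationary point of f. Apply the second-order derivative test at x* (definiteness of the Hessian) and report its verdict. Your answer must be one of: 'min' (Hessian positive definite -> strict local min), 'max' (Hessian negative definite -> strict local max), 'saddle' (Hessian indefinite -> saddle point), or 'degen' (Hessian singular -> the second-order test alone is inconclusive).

Compute the Hessian H = grad^2 f:
  H = [[4, 6], [6, 9]]
Verify stationarity: grad f(x*) = H x* + g = (0, 0).
Eigenvalues of H: 0, 13.
H has a zero eigenvalue (singular; positive semidefinite but not definite), so H is neither positive definite, negative definite, nor indefinite. The second-order test alone is inconclusive -> degen.
(Indeed, f is constant along the null direction of H through x*, so x* is not a strict local extremum.)

degen


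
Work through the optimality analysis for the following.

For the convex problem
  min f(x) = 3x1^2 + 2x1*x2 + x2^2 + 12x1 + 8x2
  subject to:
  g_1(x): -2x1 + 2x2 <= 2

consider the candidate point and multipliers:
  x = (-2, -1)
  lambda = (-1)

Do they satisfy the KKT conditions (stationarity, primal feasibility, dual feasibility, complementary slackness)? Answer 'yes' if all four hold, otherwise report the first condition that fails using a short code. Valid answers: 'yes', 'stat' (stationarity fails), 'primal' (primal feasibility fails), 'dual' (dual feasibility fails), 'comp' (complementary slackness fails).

Gradient of f: grad f(x) = Q x + c = (-2, 2)
Constraint values g_i(x) = a_i^T x - b_i:
  g_1((-2, -1)) = 0
Stationarity residual: grad f(x) + sum_i lambda_i a_i = (0, 0)
  -> stationarity OK
Primal feasibility (all g_i <= 0): OK
Dual feasibility (all lambda_i >= 0): FAILS
Complementary slackness (lambda_i * g_i(x) = 0 for all i): OK

Verdict: the first failing condition is dual_feasibility -> dual.

dual


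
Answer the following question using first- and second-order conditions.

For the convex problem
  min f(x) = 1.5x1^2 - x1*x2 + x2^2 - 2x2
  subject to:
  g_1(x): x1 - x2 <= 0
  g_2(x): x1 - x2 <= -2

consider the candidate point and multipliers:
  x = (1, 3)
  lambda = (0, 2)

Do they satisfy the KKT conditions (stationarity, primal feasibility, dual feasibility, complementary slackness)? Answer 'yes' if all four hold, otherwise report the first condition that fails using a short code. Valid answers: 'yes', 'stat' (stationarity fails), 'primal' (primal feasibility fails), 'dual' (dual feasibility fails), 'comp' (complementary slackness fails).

Gradient of f: grad f(x) = Q x + c = (0, 3)
Constraint values g_i(x) = a_i^T x - b_i:
  g_1((1, 3)) = -2
  g_2((1, 3)) = 0
Stationarity residual: grad f(x) + sum_i lambda_i a_i = (2, 1)
  -> stationarity FAILS
Primal feasibility (all g_i <= 0): OK
Dual feasibility (all lambda_i >= 0): OK
Complementary slackness (lambda_i * g_i(x) = 0 for all i): OK

Verdict: the first failing condition is stationarity -> stat.

stat


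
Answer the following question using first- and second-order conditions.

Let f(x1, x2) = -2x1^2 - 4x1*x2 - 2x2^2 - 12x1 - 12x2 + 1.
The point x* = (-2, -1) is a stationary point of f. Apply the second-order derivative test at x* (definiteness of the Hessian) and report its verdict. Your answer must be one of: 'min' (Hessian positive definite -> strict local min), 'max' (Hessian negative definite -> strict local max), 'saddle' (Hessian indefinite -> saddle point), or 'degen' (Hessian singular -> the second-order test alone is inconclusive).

Compute the Hessian H = grad^2 f:
  H = [[-4, -4], [-4, -4]]
Verify stationarity: grad f(x*) = H x* + g = (0, 0).
Eigenvalues of H: -8, 0.
H has a zero eigenvalue (singular; negative semidefinite but not definite), so H is neither positive definite, negative definite, nor indefinite. The second-order test alone is inconclusive -> degen.
(Indeed, f is constant along the null direction of H through x*, so x* is not a strict local extremum.)

degen


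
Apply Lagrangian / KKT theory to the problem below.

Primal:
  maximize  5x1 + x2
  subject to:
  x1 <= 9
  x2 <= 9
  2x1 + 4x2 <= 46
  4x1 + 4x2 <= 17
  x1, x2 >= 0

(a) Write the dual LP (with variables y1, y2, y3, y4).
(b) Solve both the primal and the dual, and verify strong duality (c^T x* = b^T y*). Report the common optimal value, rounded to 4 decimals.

The standard primal-dual pair for 'max c^T x s.t. A x <= b, x >= 0' is:
  Dual:  min b^T y  s.t.  A^T y >= c,  y >= 0.

So the dual LP is:
  minimize  9y1 + 9y2 + 46y3 + 17y4
  subject to:
    y1 + 2y3 + 4y4 >= 5
    y2 + 4y3 + 4y4 >= 1
    y1, y2, y3, y4 >= 0

Solving the primal: x* = (4.25, 0).
  primal value c^T x* = 21.25.
Solving the dual: y* = (0, 0, 0, 1.25).
  dual value b^T y* = 21.25.
Strong duality: c^T x* = b^T y*. Confirmed.

21.25


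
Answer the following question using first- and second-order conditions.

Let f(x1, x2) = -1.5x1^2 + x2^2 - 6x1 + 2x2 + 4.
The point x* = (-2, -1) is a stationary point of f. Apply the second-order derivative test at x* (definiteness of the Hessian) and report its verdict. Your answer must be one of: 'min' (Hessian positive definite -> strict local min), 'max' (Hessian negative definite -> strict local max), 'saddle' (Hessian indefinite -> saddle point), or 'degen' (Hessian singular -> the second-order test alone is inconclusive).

Compute the Hessian H = grad^2 f:
  H = [[-3, 0], [0, 2]]
Verify stationarity: grad f(x*) = H x* + g = (0, 0).
Eigenvalues of H: -3, 2.
Eigenvalues have mixed signs, so H is indefinite -> x* is a saddle point.

saddle


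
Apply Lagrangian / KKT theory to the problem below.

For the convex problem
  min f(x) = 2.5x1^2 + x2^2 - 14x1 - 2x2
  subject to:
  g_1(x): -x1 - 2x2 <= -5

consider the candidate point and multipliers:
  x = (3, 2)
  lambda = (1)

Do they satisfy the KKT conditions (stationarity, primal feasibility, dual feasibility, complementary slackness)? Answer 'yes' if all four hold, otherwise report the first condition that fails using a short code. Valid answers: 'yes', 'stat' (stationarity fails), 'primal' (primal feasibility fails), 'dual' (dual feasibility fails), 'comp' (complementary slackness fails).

Gradient of f: grad f(x) = Q x + c = (1, 2)
Constraint values g_i(x) = a_i^T x - b_i:
  g_1((3, 2)) = -2
Stationarity residual: grad f(x) + sum_i lambda_i a_i = (0, 0)
  -> stationarity OK
Primal feasibility (all g_i <= 0): OK
Dual feasibility (all lambda_i >= 0): OK
Complementary slackness (lambda_i * g_i(x) = 0 for all i): FAILS

Verdict: the first failing condition is complementary_slackness -> comp.

comp


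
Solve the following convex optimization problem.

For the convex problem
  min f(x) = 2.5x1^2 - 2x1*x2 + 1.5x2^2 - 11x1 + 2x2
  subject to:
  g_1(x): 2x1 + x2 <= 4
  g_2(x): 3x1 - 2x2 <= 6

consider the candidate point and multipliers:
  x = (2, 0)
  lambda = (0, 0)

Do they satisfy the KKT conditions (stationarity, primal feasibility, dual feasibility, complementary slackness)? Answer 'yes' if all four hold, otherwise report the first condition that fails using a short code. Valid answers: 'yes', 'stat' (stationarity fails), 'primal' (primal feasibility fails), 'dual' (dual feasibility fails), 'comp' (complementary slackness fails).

Gradient of f: grad f(x) = Q x + c = (-1, -2)
Constraint values g_i(x) = a_i^T x - b_i:
  g_1((2, 0)) = 0
  g_2((2, 0)) = 0
Stationarity residual: grad f(x) + sum_i lambda_i a_i = (-1, -2)
  -> stationarity FAILS
Primal feasibility (all g_i <= 0): OK
Dual feasibility (all lambda_i >= 0): OK
Complementary slackness (lambda_i * g_i(x) = 0 for all i): OK

Verdict: the first failing condition is stationarity -> stat.

stat


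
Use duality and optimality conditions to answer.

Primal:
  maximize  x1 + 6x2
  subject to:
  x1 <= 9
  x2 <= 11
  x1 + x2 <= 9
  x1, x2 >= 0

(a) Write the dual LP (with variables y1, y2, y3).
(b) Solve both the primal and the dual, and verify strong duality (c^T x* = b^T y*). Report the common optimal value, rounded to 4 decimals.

The standard primal-dual pair for 'max c^T x s.t. A x <= b, x >= 0' is:
  Dual:  min b^T y  s.t.  A^T y >= c,  y >= 0.

So the dual LP is:
  minimize  9y1 + 11y2 + 9y3
  subject to:
    y1 + y3 >= 1
    y2 + y3 >= 6
    y1, y2, y3 >= 0

Solving the primal: x* = (0, 9).
  primal value c^T x* = 54.
Solving the dual: y* = (0, 0, 6).
  dual value b^T y* = 54.
Strong duality: c^T x* = b^T y*. Confirmed.

54


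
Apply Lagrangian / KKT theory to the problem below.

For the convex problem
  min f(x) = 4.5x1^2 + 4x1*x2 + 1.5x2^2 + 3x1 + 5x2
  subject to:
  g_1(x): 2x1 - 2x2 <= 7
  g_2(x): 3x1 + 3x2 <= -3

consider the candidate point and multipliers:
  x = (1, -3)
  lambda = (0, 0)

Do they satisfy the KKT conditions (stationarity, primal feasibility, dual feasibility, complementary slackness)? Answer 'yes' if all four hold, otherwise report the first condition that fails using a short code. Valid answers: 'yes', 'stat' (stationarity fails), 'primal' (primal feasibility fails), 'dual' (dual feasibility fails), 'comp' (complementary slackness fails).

Gradient of f: grad f(x) = Q x + c = (0, 0)
Constraint values g_i(x) = a_i^T x - b_i:
  g_1((1, -3)) = 1
  g_2((1, -3)) = -3
Stationarity residual: grad f(x) + sum_i lambda_i a_i = (0, 0)
  -> stationarity OK
Primal feasibility (all g_i <= 0): FAILS
Dual feasibility (all lambda_i >= 0): OK
Complementary slackness (lambda_i * g_i(x) = 0 for all i): OK

Verdict: the first failing condition is primal_feasibility -> primal.

primal


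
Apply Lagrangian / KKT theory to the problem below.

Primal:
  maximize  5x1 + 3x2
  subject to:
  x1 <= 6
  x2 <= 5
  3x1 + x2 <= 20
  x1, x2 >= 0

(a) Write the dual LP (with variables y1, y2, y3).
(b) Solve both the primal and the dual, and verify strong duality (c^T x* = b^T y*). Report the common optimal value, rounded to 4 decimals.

The standard primal-dual pair for 'max c^T x s.t. A x <= b, x >= 0' is:
  Dual:  min b^T y  s.t.  A^T y >= c,  y >= 0.

So the dual LP is:
  minimize  6y1 + 5y2 + 20y3
  subject to:
    y1 + 3y3 >= 5
    y2 + y3 >= 3
    y1, y2, y3 >= 0

Solving the primal: x* = (5, 5).
  primal value c^T x* = 40.
Solving the dual: y* = (0, 1.3333, 1.6667).
  dual value b^T y* = 40.
Strong duality: c^T x* = b^T y*. Confirmed.

40


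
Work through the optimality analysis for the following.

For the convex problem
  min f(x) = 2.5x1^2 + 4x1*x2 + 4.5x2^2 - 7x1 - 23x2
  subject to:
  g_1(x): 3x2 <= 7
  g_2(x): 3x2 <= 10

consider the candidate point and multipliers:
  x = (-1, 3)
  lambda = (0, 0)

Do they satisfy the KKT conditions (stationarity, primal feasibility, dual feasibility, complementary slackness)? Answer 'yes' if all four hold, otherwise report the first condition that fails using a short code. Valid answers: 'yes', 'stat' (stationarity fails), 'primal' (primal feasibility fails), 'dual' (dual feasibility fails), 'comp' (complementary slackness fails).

Gradient of f: grad f(x) = Q x + c = (0, 0)
Constraint values g_i(x) = a_i^T x - b_i:
  g_1((-1, 3)) = 2
  g_2((-1, 3)) = -1
Stationarity residual: grad f(x) + sum_i lambda_i a_i = (0, 0)
  -> stationarity OK
Primal feasibility (all g_i <= 0): FAILS
Dual feasibility (all lambda_i >= 0): OK
Complementary slackness (lambda_i * g_i(x) = 0 for all i): OK

Verdict: the first failing condition is primal_feasibility -> primal.

primal


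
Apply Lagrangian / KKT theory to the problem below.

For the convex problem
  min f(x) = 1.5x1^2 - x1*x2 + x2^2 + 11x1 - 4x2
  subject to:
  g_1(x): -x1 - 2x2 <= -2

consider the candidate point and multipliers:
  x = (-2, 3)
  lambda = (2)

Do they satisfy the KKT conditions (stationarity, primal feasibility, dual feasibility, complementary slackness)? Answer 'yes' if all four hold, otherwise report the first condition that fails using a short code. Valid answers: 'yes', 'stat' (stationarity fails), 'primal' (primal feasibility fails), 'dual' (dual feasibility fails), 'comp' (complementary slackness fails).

Gradient of f: grad f(x) = Q x + c = (2, 4)
Constraint values g_i(x) = a_i^T x - b_i:
  g_1((-2, 3)) = -2
Stationarity residual: grad f(x) + sum_i lambda_i a_i = (0, 0)
  -> stationarity OK
Primal feasibility (all g_i <= 0): OK
Dual feasibility (all lambda_i >= 0): OK
Complementary slackness (lambda_i * g_i(x) = 0 for all i): FAILS

Verdict: the first failing condition is complementary_slackness -> comp.

comp


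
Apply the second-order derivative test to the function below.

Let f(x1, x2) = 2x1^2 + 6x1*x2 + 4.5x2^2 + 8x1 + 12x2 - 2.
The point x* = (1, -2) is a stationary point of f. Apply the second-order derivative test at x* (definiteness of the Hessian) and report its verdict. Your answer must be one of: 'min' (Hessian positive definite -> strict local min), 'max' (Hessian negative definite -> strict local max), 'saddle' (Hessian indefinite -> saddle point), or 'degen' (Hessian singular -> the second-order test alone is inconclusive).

Compute the Hessian H = grad^2 f:
  H = [[4, 6], [6, 9]]
Verify stationarity: grad f(x*) = H x* + g = (0, 0).
Eigenvalues of H: 0, 13.
H has a zero eigenvalue (singular; positive semidefinite but not definite), so H is neither positive definite, negative definite, nor indefinite. The second-order test alone is inconclusive -> degen.
(Indeed, f is constant along the null direction of H through x*, so x* is not a strict local extremum.)

degen


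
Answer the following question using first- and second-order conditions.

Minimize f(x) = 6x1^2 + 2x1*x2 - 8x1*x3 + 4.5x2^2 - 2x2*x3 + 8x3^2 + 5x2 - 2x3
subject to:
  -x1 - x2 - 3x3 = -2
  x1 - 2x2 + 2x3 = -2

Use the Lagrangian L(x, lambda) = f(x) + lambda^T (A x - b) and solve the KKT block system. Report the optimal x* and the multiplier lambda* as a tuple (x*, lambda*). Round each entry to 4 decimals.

Form the Lagrangian:
  L(x, lambda) = (1/2) x^T Q x + c^T x + lambda^T (A x - b)
Stationarity (grad_x L = 0): Q x + c + A^T lambda = 0.
Primal feasibility: A x = b.

This gives the KKT block system:
  [ Q   A^T ] [ x     ]   [-c ]
  [ A    0  ] [ lambda ] = [ b ]

Solving the linear system:
  x*      = (-0.126, 1.2342, 0.2973)
  lambda* = (4.1394, 5.5612)
  f(x*)   = 12.4889

x* = (-0.126, 1.2342, 0.2973), lambda* = (4.1394, 5.5612)


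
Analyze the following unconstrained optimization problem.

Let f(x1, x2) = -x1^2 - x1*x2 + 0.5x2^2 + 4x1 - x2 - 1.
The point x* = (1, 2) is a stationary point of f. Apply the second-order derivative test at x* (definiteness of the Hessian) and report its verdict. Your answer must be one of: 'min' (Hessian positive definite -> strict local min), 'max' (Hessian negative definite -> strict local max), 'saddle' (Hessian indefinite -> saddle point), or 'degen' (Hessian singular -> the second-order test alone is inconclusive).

Compute the Hessian H = grad^2 f:
  H = [[-2, -1], [-1, 1]]
Verify stationarity: grad f(x*) = H x* + g = (0, 0).
Eigenvalues of H: -2.3028, 1.3028.
Eigenvalues have mixed signs, so H is indefinite -> x* is a saddle point.

saddle


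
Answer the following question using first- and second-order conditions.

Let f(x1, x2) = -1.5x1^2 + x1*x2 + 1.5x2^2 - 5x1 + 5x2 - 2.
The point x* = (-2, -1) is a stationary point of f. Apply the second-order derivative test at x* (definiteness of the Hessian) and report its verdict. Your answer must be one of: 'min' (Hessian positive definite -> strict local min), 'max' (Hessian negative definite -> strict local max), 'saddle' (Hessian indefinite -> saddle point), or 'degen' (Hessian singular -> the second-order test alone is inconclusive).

Compute the Hessian H = grad^2 f:
  H = [[-3, 1], [1, 3]]
Verify stationarity: grad f(x*) = H x* + g = (0, 0).
Eigenvalues of H: -3.1623, 3.1623.
Eigenvalues have mixed signs, so H is indefinite -> x* is a saddle point.

saddle


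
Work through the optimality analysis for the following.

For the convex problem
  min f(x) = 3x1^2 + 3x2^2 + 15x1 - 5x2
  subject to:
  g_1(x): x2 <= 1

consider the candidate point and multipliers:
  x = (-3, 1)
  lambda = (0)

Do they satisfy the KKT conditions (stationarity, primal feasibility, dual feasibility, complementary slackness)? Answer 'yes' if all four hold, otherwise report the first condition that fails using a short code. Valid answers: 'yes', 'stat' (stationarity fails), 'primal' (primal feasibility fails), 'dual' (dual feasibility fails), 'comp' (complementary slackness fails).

Gradient of f: grad f(x) = Q x + c = (-3, 1)
Constraint values g_i(x) = a_i^T x - b_i:
  g_1((-3, 1)) = 0
Stationarity residual: grad f(x) + sum_i lambda_i a_i = (-3, 1)
  -> stationarity FAILS
Primal feasibility (all g_i <= 0): OK
Dual feasibility (all lambda_i >= 0): OK
Complementary slackness (lambda_i * g_i(x) = 0 for all i): OK

Verdict: the first failing condition is stationarity -> stat.

stat


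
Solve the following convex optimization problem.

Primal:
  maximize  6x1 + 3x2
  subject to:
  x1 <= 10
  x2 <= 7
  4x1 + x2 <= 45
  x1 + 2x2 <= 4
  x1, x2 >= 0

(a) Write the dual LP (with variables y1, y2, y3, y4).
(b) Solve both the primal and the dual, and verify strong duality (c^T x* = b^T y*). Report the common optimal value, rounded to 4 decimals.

The standard primal-dual pair for 'max c^T x s.t. A x <= b, x >= 0' is:
  Dual:  min b^T y  s.t.  A^T y >= c,  y >= 0.

So the dual LP is:
  minimize  10y1 + 7y2 + 45y3 + 4y4
  subject to:
    y1 + 4y3 + y4 >= 6
    y2 + y3 + 2y4 >= 3
    y1, y2, y3, y4 >= 0

Solving the primal: x* = (4, 0).
  primal value c^T x* = 24.
Solving the dual: y* = (0, 0, 0, 6).
  dual value b^T y* = 24.
Strong duality: c^T x* = b^T y*. Confirmed.

24


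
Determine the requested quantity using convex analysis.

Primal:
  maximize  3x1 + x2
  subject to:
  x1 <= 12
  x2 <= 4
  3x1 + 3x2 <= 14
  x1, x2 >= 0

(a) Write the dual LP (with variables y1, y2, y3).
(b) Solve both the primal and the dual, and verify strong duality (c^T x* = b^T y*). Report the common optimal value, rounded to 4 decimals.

The standard primal-dual pair for 'max c^T x s.t. A x <= b, x >= 0' is:
  Dual:  min b^T y  s.t.  A^T y >= c,  y >= 0.

So the dual LP is:
  minimize  12y1 + 4y2 + 14y3
  subject to:
    y1 + 3y3 >= 3
    y2 + 3y3 >= 1
    y1, y2, y3 >= 0

Solving the primal: x* = (4.6667, 0).
  primal value c^T x* = 14.
Solving the dual: y* = (0, 0, 1).
  dual value b^T y* = 14.
Strong duality: c^T x* = b^T y*. Confirmed.

14


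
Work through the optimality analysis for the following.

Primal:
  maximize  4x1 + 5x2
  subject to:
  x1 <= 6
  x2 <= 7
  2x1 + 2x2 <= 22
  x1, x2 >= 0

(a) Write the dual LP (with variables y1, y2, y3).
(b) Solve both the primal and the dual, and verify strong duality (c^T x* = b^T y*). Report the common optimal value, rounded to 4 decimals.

The standard primal-dual pair for 'max c^T x s.t. A x <= b, x >= 0' is:
  Dual:  min b^T y  s.t.  A^T y >= c,  y >= 0.

So the dual LP is:
  minimize  6y1 + 7y2 + 22y3
  subject to:
    y1 + 2y3 >= 4
    y2 + 2y3 >= 5
    y1, y2, y3 >= 0

Solving the primal: x* = (4, 7).
  primal value c^T x* = 51.
Solving the dual: y* = (0, 1, 2).
  dual value b^T y* = 51.
Strong duality: c^T x* = b^T y*. Confirmed.

51


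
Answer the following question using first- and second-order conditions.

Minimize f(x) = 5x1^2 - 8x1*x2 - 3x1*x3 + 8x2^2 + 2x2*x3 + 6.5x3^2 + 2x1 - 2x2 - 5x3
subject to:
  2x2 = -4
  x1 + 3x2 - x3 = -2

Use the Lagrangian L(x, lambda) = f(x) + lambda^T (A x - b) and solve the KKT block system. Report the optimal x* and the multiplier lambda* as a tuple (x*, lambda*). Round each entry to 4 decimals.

Form the Lagrangian:
  L(x, lambda) = (1/2) x^T Q x + c^T x + lambda^T (A x - b)
Stationarity (grad_x L = 0): Q x + c + A^T lambda = 0.
Primal feasibility: A x = b.

This gives the KKT block system:
  [ Q   A^T ] [ x     ]   [-c ]
  [ A    0  ] [ lambda ] = [ b ]

Solving the linear system:
  x*      = (1.8235, -2, -2.1765)
  lambda* = (90.6176, -42.7647)
  f(x*)   = 147.7353

x* = (1.8235, -2, -2.1765), lambda* = (90.6176, -42.7647)


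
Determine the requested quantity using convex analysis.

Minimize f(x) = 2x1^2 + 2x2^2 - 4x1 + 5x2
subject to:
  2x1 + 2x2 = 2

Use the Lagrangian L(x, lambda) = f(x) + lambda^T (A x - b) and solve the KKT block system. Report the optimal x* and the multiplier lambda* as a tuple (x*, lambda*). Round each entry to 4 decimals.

Form the Lagrangian:
  L(x, lambda) = (1/2) x^T Q x + c^T x + lambda^T (A x - b)
Stationarity (grad_x L = 0): Q x + c + A^T lambda = 0.
Primal feasibility: A x = b.

This gives the KKT block system:
  [ Q   A^T ] [ x     ]   [-c ]
  [ A    0  ] [ lambda ] = [ b ]

Solving the linear system:
  x*      = (1.625, -0.625)
  lambda* = (-1.25)
  f(x*)   = -3.5625

x* = (1.625, -0.625), lambda* = (-1.25)


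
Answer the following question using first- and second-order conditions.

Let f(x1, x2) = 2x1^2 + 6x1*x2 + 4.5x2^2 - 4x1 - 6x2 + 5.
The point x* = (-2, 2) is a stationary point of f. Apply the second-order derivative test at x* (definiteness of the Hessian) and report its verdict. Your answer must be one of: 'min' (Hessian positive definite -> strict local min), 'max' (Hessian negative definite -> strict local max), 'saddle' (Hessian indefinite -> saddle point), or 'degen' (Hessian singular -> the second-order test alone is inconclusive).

Compute the Hessian H = grad^2 f:
  H = [[4, 6], [6, 9]]
Verify stationarity: grad f(x*) = H x* + g = (0, 0).
Eigenvalues of H: 0, 13.
H has a zero eigenvalue (singular; positive semidefinite but not definite), so H is neither positive definite, negative definite, nor indefinite. The second-order test alone is inconclusive -> degen.
(Indeed, f is constant along the null direction of H through x*, so x* is not a strict local extremum.)

degen


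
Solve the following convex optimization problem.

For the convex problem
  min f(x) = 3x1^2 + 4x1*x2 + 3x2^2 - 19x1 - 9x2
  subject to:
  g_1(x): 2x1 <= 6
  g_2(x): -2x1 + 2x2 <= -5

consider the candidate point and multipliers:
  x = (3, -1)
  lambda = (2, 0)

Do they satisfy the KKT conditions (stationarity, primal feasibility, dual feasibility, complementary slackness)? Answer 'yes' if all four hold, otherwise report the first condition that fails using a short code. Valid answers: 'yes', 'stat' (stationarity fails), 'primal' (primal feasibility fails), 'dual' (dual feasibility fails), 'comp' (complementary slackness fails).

Gradient of f: grad f(x) = Q x + c = (-5, -3)
Constraint values g_i(x) = a_i^T x - b_i:
  g_1((3, -1)) = 0
  g_2((3, -1)) = -3
Stationarity residual: grad f(x) + sum_i lambda_i a_i = (-1, -3)
  -> stationarity FAILS
Primal feasibility (all g_i <= 0): OK
Dual feasibility (all lambda_i >= 0): OK
Complementary slackness (lambda_i * g_i(x) = 0 for all i): OK

Verdict: the first failing condition is stationarity -> stat.

stat


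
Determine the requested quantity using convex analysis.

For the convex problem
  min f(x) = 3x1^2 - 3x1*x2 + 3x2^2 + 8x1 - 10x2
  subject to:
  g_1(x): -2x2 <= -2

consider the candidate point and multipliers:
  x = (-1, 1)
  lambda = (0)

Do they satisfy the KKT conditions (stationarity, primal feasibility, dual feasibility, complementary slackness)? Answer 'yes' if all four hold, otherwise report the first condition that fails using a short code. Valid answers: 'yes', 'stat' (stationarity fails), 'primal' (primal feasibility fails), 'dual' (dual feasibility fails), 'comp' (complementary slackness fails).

Gradient of f: grad f(x) = Q x + c = (-1, -1)
Constraint values g_i(x) = a_i^T x - b_i:
  g_1((-1, 1)) = 0
Stationarity residual: grad f(x) + sum_i lambda_i a_i = (-1, -1)
  -> stationarity FAILS
Primal feasibility (all g_i <= 0): OK
Dual feasibility (all lambda_i >= 0): OK
Complementary slackness (lambda_i * g_i(x) = 0 for all i): OK

Verdict: the first failing condition is stationarity -> stat.

stat


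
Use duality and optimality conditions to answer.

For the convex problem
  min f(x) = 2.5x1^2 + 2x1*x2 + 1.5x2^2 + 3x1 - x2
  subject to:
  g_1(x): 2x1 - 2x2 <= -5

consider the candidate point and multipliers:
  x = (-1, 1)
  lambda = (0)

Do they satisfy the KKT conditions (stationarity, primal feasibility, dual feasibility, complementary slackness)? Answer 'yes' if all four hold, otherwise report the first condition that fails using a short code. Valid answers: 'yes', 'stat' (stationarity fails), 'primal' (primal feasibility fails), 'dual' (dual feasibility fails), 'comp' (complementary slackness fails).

Gradient of f: grad f(x) = Q x + c = (0, 0)
Constraint values g_i(x) = a_i^T x - b_i:
  g_1((-1, 1)) = 1
Stationarity residual: grad f(x) + sum_i lambda_i a_i = (0, 0)
  -> stationarity OK
Primal feasibility (all g_i <= 0): FAILS
Dual feasibility (all lambda_i >= 0): OK
Complementary slackness (lambda_i * g_i(x) = 0 for all i): OK

Verdict: the first failing condition is primal_feasibility -> primal.

primal


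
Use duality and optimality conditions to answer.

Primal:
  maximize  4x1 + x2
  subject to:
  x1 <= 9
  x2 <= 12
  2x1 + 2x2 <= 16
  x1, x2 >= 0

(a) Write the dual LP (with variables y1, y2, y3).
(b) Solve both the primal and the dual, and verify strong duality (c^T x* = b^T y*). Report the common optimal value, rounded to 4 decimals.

The standard primal-dual pair for 'max c^T x s.t. A x <= b, x >= 0' is:
  Dual:  min b^T y  s.t.  A^T y >= c,  y >= 0.

So the dual LP is:
  minimize  9y1 + 12y2 + 16y3
  subject to:
    y1 + 2y3 >= 4
    y2 + 2y3 >= 1
    y1, y2, y3 >= 0

Solving the primal: x* = (8, 0).
  primal value c^T x* = 32.
Solving the dual: y* = (0, 0, 2).
  dual value b^T y* = 32.
Strong duality: c^T x* = b^T y*. Confirmed.

32


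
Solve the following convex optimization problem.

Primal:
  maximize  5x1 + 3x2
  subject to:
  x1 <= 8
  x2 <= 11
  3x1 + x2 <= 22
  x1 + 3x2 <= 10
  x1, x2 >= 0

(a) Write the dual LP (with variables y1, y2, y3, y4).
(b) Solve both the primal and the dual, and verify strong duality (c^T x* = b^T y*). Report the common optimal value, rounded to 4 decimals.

The standard primal-dual pair for 'max c^T x s.t. A x <= b, x >= 0' is:
  Dual:  min b^T y  s.t.  A^T y >= c,  y >= 0.

So the dual LP is:
  minimize  8y1 + 11y2 + 22y3 + 10y4
  subject to:
    y1 + 3y3 + y4 >= 5
    y2 + y3 + 3y4 >= 3
    y1, y2, y3, y4 >= 0

Solving the primal: x* = (7, 1).
  primal value c^T x* = 38.
Solving the dual: y* = (0, 0, 1.5, 0.5).
  dual value b^T y* = 38.
Strong duality: c^T x* = b^T y*. Confirmed.

38


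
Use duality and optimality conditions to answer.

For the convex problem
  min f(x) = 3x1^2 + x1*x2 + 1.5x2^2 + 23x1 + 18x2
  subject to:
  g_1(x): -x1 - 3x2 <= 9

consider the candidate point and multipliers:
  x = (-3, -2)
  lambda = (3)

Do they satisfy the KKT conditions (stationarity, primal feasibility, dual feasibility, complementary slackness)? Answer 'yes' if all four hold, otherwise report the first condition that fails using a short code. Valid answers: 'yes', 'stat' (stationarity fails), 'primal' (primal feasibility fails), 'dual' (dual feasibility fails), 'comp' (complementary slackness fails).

Gradient of f: grad f(x) = Q x + c = (3, 9)
Constraint values g_i(x) = a_i^T x - b_i:
  g_1((-3, -2)) = 0
Stationarity residual: grad f(x) + sum_i lambda_i a_i = (0, 0)
  -> stationarity OK
Primal feasibility (all g_i <= 0): OK
Dual feasibility (all lambda_i >= 0): OK
Complementary slackness (lambda_i * g_i(x) = 0 for all i): OK

Verdict: yes, KKT holds.

yes


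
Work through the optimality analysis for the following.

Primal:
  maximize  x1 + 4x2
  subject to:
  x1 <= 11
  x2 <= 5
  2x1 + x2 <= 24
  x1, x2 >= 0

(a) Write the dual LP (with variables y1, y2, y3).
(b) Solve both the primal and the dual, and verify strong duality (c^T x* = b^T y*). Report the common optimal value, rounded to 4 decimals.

The standard primal-dual pair for 'max c^T x s.t. A x <= b, x >= 0' is:
  Dual:  min b^T y  s.t.  A^T y >= c,  y >= 0.

So the dual LP is:
  minimize  11y1 + 5y2 + 24y3
  subject to:
    y1 + 2y3 >= 1
    y2 + y3 >= 4
    y1, y2, y3 >= 0

Solving the primal: x* = (9.5, 5).
  primal value c^T x* = 29.5.
Solving the dual: y* = (0, 3.5, 0.5).
  dual value b^T y* = 29.5.
Strong duality: c^T x* = b^T y*. Confirmed.

29.5


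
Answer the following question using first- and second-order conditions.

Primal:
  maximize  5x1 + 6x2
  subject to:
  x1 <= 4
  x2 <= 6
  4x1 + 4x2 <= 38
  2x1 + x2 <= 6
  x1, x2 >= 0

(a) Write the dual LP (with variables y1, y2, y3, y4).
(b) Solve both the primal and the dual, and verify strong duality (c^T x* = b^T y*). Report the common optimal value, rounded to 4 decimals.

The standard primal-dual pair for 'max c^T x s.t. A x <= b, x >= 0' is:
  Dual:  min b^T y  s.t.  A^T y >= c,  y >= 0.

So the dual LP is:
  minimize  4y1 + 6y2 + 38y3 + 6y4
  subject to:
    y1 + 4y3 + 2y4 >= 5
    y2 + 4y3 + y4 >= 6
    y1, y2, y3, y4 >= 0

Solving the primal: x* = (0, 6).
  primal value c^T x* = 36.
Solving the dual: y* = (0, 3.5, 0, 2.5).
  dual value b^T y* = 36.
Strong duality: c^T x* = b^T y*. Confirmed.

36


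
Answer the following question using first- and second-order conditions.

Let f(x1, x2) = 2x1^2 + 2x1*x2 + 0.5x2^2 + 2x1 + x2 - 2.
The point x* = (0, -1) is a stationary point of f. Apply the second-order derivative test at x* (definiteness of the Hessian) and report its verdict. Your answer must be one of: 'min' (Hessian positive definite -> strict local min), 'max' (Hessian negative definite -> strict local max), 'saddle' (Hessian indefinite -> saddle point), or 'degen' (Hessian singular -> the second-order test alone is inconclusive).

Compute the Hessian H = grad^2 f:
  H = [[4, 2], [2, 1]]
Verify stationarity: grad f(x*) = H x* + g = (0, 0).
Eigenvalues of H: 0, 5.
H has a zero eigenvalue (singular; positive semidefinite but not definite), so H is neither positive definite, negative definite, nor indefinite. The second-order test alone is inconclusive -> degen.
(Indeed, f is constant along the null direction of H through x*, so x* is not a strict local extremum.)

degen


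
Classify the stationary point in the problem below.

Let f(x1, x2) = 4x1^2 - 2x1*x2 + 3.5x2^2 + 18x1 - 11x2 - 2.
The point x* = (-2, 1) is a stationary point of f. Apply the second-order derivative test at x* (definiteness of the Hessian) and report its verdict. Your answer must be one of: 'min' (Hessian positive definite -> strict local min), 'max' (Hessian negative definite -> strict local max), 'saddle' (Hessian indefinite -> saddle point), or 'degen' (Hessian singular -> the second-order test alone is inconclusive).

Compute the Hessian H = grad^2 f:
  H = [[8, -2], [-2, 7]]
Verify stationarity: grad f(x*) = H x* + g = (0, 0).
Eigenvalues of H: 5.4384, 9.5616.
Both eigenvalues > 0, so H is positive definite -> x* is a strict local min.

min


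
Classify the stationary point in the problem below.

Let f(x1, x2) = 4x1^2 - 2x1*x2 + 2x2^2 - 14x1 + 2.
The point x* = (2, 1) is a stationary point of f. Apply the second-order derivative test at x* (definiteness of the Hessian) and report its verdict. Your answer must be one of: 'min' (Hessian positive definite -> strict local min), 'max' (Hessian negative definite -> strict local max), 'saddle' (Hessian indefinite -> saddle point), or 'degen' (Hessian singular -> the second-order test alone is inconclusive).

Compute the Hessian H = grad^2 f:
  H = [[8, -2], [-2, 4]]
Verify stationarity: grad f(x*) = H x* + g = (0, 0).
Eigenvalues of H: 3.1716, 8.8284.
Both eigenvalues > 0, so H is positive definite -> x* is a strict local min.

min


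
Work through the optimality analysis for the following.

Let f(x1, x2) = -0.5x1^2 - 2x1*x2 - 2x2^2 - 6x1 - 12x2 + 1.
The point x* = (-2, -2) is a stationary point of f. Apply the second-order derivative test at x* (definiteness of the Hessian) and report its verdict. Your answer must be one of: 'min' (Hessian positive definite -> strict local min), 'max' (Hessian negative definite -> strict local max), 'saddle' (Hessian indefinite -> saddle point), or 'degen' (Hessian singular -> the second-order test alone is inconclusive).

Compute the Hessian H = grad^2 f:
  H = [[-1, -2], [-2, -4]]
Verify stationarity: grad f(x*) = H x* + g = (0, 0).
Eigenvalues of H: -5, 0.
H has a zero eigenvalue (singular; negative semidefinite but not definite), so H is neither positive definite, negative definite, nor indefinite. The second-order test alone is inconclusive -> degen.
(Indeed, f is constant along the null direction of H through x*, so x* is not a strict local extremum.)

degen


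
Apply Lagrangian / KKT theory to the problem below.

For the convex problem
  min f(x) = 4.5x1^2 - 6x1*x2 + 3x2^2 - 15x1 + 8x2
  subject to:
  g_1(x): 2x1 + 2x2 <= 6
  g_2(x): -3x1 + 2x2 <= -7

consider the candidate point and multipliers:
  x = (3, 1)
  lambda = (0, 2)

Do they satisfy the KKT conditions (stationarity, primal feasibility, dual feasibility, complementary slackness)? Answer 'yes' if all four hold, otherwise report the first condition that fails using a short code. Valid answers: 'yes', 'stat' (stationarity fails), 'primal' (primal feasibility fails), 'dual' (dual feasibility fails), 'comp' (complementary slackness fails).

Gradient of f: grad f(x) = Q x + c = (6, -4)
Constraint values g_i(x) = a_i^T x - b_i:
  g_1((3, 1)) = 2
  g_2((3, 1)) = 0
Stationarity residual: grad f(x) + sum_i lambda_i a_i = (0, 0)
  -> stationarity OK
Primal feasibility (all g_i <= 0): FAILS
Dual feasibility (all lambda_i >= 0): OK
Complementary slackness (lambda_i * g_i(x) = 0 for all i): OK

Verdict: the first failing condition is primal_feasibility -> primal.

primal


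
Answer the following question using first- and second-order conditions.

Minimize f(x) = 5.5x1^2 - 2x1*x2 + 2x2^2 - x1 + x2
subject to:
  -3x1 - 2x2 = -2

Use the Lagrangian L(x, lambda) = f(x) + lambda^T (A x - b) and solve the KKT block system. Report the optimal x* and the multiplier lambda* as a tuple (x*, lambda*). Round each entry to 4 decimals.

Form the Lagrangian:
  L(x, lambda) = (1/2) x^T Q x + c^T x + lambda^T (A x - b)
Stationarity (grad_x L = 0): Q x + c + A^T lambda = 0.
Primal feasibility: A x = b.

This gives the KKT block system:
  [ Q   A^T ] [ x     ]   [-c ]
  [ A    0  ] [ lambda ] = [ b ]

Solving the linear system:
  x*      = (0.4038, 0.3942)
  lambda* = (0.8846)
  f(x*)   = 0.8798

x* = (0.4038, 0.3942), lambda* = (0.8846)


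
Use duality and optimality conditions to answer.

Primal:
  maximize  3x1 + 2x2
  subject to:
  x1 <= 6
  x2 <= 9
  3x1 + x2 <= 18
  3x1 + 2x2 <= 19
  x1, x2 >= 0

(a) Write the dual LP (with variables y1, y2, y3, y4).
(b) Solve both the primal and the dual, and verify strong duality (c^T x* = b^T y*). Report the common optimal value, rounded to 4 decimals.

The standard primal-dual pair for 'max c^T x s.t. A x <= b, x >= 0' is:
  Dual:  min b^T y  s.t.  A^T y >= c,  y >= 0.

So the dual LP is:
  minimize  6y1 + 9y2 + 18y3 + 19y4
  subject to:
    y1 + 3y3 + 3y4 >= 3
    y2 + y3 + 2y4 >= 2
    y1, y2, y3, y4 >= 0

Solving the primal: x* = (5.6667, 1).
  primal value c^T x* = 19.
Solving the dual: y* = (0, 0, 0, 1).
  dual value b^T y* = 19.
Strong duality: c^T x* = b^T y*. Confirmed.

19


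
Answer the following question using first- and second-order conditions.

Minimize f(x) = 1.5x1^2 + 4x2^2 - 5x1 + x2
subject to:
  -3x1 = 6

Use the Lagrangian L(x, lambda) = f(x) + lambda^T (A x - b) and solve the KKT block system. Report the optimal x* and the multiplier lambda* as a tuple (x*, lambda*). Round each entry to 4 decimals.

Form the Lagrangian:
  L(x, lambda) = (1/2) x^T Q x + c^T x + lambda^T (A x - b)
Stationarity (grad_x L = 0): Q x + c + A^T lambda = 0.
Primal feasibility: A x = b.

This gives the KKT block system:
  [ Q   A^T ] [ x     ]   [-c ]
  [ A    0  ] [ lambda ] = [ b ]

Solving the linear system:
  x*      = (-2, -0.125)
  lambda* = (-3.6667)
  f(x*)   = 15.9375

x* = (-2, -0.125), lambda* = (-3.6667)


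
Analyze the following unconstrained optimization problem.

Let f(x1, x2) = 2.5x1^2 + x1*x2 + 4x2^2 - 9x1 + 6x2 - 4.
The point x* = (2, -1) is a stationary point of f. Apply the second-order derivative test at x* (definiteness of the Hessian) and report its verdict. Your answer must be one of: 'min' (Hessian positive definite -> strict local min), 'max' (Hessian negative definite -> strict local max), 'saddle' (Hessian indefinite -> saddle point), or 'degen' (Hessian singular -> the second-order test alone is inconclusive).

Compute the Hessian H = grad^2 f:
  H = [[5, 1], [1, 8]]
Verify stationarity: grad f(x*) = H x* + g = (0, 0).
Eigenvalues of H: 4.6972, 8.3028.
Both eigenvalues > 0, so H is positive definite -> x* is a strict local min.

min


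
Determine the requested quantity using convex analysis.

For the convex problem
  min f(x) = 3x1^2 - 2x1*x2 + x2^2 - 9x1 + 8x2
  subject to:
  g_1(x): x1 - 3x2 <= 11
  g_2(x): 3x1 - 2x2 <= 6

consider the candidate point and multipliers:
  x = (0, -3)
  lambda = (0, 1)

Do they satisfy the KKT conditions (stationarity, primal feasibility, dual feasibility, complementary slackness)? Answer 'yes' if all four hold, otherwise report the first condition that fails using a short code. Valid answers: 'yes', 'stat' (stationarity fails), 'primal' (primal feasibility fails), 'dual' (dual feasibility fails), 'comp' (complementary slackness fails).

Gradient of f: grad f(x) = Q x + c = (-3, 2)
Constraint values g_i(x) = a_i^T x - b_i:
  g_1((0, -3)) = -2
  g_2((0, -3)) = 0
Stationarity residual: grad f(x) + sum_i lambda_i a_i = (0, 0)
  -> stationarity OK
Primal feasibility (all g_i <= 0): OK
Dual feasibility (all lambda_i >= 0): OK
Complementary slackness (lambda_i * g_i(x) = 0 for all i): OK

Verdict: yes, KKT holds.

yes


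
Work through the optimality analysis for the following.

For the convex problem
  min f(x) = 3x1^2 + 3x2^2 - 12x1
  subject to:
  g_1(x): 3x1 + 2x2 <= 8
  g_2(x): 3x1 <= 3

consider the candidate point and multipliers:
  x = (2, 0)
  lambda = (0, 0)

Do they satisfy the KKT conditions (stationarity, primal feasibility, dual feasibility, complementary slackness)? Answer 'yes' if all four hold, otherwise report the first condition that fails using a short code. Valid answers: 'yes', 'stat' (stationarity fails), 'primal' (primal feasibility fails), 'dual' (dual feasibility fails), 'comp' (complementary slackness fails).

Gradient of f: grad f(x) = Q x + c = (0, 0)
Constraint values g_i(x) = a_i^T x - b_i:
  g_1((2, 0)) = -2
  g_2((2, 0)) = 3
Stationarity residual: grad f(x) + sum_i lambda_i a_i = (0, 0)
  -> stationarity OK
Primal feasibility (all g_i <= 0): FAILS
Dual feasibility (all lambda_i >= 0): OK
Complementary slackness (lambda_i * g_i(x) = 0 for all i): OK

Verdict: the first failing condition is primal_feasibility -> primal.

primal
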